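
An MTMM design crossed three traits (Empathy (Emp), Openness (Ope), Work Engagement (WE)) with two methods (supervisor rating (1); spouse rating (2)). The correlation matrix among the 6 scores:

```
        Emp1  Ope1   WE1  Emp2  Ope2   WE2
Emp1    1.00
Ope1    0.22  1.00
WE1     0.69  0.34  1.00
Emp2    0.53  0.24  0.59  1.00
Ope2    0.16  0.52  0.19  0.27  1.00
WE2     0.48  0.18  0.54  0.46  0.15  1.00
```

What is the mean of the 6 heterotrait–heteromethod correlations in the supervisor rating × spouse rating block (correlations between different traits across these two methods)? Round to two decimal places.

0.31

HTHM values (method 1 × method 2): 0.16, 0.48, 0.24, 0.18, 0.59, 0.19; mean = 1.84/6 = 0.31.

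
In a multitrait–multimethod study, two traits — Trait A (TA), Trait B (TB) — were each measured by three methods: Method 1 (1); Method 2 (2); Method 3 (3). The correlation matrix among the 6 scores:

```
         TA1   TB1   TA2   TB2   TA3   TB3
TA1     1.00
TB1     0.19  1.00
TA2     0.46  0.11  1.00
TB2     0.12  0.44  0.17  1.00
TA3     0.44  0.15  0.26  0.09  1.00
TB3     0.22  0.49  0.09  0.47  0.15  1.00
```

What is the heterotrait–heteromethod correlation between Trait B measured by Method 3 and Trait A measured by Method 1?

0.22

Different traits and methods: r(TB3, TA1) = 0.22.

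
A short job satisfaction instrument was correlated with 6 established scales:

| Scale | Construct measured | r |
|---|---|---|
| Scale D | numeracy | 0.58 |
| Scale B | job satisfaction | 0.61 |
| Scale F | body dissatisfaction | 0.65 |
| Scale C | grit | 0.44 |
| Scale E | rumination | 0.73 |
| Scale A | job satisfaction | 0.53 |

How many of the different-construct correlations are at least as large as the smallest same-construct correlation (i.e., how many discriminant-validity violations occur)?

Convergent (same construct = job satisfaction): Scale B, Scale A.
Smallest convergent = 0.53. Discriminant values: 0.58, 0.65, 0.44, 0.73; count ≥ 0.53 → 3.

3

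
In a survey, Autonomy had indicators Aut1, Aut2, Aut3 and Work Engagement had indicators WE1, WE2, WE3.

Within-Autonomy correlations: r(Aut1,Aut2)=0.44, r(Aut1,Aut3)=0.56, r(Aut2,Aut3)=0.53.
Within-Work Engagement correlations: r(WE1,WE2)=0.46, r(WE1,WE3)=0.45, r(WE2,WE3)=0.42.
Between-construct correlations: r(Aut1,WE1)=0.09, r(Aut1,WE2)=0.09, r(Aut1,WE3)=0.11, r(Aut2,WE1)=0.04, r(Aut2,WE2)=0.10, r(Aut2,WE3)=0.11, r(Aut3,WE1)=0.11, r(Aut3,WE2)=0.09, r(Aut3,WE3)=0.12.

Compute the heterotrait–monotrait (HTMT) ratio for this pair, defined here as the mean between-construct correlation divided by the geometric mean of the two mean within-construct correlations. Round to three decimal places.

Between-construct mean = 0.86/9 = 0.0956.
Mean within-Aut = 1.53/3 = 0.5100; mean within-WE = 1.33/3 = 0.4433.
Geometric mean = √(0.5100 × 0.4433) = 0.4755.
HTMT = 0.0956 / 0.4755 = 0.201.

0.201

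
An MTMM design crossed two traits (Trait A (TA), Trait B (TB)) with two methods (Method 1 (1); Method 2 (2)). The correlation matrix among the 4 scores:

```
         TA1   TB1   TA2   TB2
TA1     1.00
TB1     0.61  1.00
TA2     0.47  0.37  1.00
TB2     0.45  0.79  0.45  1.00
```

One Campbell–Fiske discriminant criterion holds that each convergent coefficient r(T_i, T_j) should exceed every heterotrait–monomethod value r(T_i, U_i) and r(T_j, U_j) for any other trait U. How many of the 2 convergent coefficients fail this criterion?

1

Checking each validity diagonal entry against its comparison values:
TA (methods 1·2): 0.47 vs {0.61, 0.45} → fail.
TB (methods 1·2): 0.79 vs {0.61, 0.45} → pass.
1 of 2 fail.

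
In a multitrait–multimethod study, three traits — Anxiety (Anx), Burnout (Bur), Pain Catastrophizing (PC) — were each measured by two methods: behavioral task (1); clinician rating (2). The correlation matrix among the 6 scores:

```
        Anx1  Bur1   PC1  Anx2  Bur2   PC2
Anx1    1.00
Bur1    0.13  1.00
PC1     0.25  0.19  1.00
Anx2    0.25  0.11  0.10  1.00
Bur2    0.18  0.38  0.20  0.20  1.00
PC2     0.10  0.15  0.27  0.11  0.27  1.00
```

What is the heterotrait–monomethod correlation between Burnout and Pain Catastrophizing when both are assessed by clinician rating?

Different traits, same method: r(Bur2, PC2) = 0.27.

0.27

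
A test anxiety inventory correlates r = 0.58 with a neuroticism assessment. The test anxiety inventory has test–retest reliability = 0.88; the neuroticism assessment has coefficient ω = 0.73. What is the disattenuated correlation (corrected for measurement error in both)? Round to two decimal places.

0.72

r_true = r_obs / √(r_xx · r_yy) = 0.58 / √(0.88 × 0.73) = 0.58 / √0.6424 = 0.58 / 0.8015 ≈ 0.72.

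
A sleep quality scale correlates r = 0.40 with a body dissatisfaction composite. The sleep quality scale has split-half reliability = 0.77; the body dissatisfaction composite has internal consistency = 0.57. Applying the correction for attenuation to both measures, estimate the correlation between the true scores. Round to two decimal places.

0.60

r_true = r_obs / √(r_xx · r_yy) = 0.40 / √(0.77 × 0.57) = 0.40 / √0.4389 = 0.40 / 0.6625 ≈ 0.60.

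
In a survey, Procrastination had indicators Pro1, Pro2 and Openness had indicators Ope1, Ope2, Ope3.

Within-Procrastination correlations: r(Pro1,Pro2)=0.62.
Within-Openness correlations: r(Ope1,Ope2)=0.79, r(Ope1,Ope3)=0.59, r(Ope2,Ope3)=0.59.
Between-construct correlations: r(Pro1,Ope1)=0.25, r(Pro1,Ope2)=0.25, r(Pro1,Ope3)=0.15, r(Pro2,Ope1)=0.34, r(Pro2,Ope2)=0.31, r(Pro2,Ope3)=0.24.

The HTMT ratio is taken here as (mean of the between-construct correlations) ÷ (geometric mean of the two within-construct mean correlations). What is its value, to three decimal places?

0.402

Mean heterotrait r = 1.54/6 = 0.2567.
Mean within-Pro = 0.62/1 = 0.6200; mean within-Ope = 1.97/3 = 0.6567.
Geometric mean = √(0.6200 × 0.6567) = 0.6381.
HTMT = 0.2567 / 0.6381 = 0.402.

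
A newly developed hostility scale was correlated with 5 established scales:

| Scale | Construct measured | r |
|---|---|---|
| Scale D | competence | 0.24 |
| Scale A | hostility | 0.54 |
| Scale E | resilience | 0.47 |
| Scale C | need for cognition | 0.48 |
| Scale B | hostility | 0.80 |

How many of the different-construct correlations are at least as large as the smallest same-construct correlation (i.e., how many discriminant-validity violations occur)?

Convergent (same construct = hostility): Scale A, Scale B.
Smallest convergent = 0.54. Discriminant values: 0.24, 0.47, 0.48; count ≥ 0.54 → 0.

0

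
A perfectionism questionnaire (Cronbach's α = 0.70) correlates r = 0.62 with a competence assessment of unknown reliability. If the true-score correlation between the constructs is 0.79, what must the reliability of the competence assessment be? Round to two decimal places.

r_true = r_obs / √(r_xx · r_yy) ⇒ 0.79 = 0.62 / √(0.70 · r_yy).
√(0.70 · r_yy) = 0.62 / 0.79 = 0.7848; 0.70 · r_yy = 0.6159; r_yy = 0.6159 / 0.70 ≈ 0.88.

0.88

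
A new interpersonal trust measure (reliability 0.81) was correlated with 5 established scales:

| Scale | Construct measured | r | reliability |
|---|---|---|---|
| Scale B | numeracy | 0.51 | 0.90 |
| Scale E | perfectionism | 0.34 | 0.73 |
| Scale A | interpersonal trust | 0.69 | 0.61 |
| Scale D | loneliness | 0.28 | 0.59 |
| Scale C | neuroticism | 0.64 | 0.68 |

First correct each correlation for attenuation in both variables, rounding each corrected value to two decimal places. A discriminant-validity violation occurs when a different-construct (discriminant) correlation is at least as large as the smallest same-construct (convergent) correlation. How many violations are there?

0

Disattenuated r (r / √(r_scale · r_new)):
  Scale B (disc): 0.51 / √(0.90·0.81) = 0.60
  Scale E (disc): 0.34 / √(0.73·0.81) = 0.44
  Scale A (conv): 0.69 / √(0.61·0.81) = 0.98
  Scale D (disc): 0.28 / √(0.59·0.81) = 0.41
  Scale C (disc): 0.64 / √(0.68·0.81) = 0.86
Smallest convergent = 0.98. Discriminant values: 0.60, 0.44, 0.41, 0.86; count ≥ 0.98 → 0.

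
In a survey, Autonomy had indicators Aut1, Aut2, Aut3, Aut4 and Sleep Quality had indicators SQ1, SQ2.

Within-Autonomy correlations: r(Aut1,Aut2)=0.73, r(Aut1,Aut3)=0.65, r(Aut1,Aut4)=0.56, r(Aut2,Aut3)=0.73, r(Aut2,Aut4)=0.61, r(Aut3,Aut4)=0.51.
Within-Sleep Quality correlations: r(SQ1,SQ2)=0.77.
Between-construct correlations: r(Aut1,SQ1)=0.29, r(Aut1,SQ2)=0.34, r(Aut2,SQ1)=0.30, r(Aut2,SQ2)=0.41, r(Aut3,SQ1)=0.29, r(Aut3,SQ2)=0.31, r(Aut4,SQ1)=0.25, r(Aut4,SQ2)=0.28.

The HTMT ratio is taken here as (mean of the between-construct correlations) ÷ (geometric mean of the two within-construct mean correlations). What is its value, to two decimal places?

0.44

Mean heterotrait r = 2.47/8 = 0.3088.
Mean within-Aut = 3.79/6 = 0.6317; mean within-SQ = 0.77/1 = 0.7700.
Geometric mean = √(0.6317 × 0.7700) = 0.6974.
HTMT = 0.3088 / 0.6974 = 0.44.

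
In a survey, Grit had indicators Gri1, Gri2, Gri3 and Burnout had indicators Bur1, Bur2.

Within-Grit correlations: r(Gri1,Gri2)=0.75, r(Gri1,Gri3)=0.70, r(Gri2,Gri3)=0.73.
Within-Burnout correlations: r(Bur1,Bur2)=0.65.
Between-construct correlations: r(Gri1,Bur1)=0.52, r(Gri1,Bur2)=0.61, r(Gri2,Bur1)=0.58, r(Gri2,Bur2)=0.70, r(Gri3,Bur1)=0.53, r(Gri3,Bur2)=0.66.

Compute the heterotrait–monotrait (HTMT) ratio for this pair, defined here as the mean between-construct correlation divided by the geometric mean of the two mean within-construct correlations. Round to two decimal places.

0.87

Mean between = 3.60/6 = 0.6000.
Mean within-Gri = 2.18/3 = 0.7267; mean within-Bur = 0.65/1 = 0.6500.
Geometric mean = √(0.7267 × 0.6500) = 0.6873.
HTMT = 0.6000 / 0.6873 = 0.87.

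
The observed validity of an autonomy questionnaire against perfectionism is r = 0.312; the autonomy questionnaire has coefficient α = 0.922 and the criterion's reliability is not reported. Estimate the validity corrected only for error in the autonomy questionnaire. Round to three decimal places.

Single correction: r_c = r_obs / √r_xx = 0.312 / √0.922 = 0.312 / 0.9602 ≈ 0.325.

0.325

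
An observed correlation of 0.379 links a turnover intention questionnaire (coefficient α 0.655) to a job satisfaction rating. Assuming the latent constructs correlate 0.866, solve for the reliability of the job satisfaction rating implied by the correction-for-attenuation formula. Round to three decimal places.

r_true = r_obs / √(r_xx · r_yy) ⇒ 0.866 = 0.379 / √(0.655 · r_yy).
√(0.655 · r_yy) = 0.379 / 0.866 = 0.4376; 0.655 · r_yy = 0.1915; r_yy = 0.1915 / 0.655 ≈ 0.292.

0.292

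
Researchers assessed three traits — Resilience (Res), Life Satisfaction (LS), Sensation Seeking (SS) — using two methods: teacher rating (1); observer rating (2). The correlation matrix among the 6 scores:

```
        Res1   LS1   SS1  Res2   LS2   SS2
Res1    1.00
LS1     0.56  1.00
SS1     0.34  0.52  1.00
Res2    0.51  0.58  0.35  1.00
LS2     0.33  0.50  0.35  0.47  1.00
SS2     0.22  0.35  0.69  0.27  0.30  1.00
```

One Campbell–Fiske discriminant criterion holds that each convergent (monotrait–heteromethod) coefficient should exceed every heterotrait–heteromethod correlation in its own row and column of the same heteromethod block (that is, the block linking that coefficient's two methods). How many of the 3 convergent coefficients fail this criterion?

Convergent coefficients and their comparison sets:
Res (methods 1·2): 0.51 vs {0.33, 0.58, 0.22, 0.35} → fail.
LS (methods 1·2): 0.50 vs {0.58, 0.33, 0.35, 0.35} → fail.
SS (methods 1·2): 0.69 vs {0.35, 0.22, 0.35, 0.35} → pass.
2 of 3 fail.

2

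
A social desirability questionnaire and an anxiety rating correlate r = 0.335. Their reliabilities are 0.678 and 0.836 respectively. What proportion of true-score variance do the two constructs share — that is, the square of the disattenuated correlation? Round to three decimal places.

Disattenuated r = 0.335 / √(0.678 × 0.836) = 0.335 / 0.7529 = 0.4449.
Shared true-score variance = 0.4449² = 0.1979 ≈ 0.198.

0.198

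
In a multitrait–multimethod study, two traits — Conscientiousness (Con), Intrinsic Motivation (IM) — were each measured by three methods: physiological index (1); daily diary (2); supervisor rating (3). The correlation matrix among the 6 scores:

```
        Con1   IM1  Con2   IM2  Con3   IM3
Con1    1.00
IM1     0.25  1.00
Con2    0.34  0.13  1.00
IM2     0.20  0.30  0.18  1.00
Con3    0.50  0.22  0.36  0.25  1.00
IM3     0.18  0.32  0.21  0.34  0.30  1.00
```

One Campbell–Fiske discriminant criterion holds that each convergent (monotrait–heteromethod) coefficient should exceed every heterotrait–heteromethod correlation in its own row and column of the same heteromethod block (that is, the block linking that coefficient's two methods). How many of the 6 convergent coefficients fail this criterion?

0

Each convergent coefficient versus the relevant comparison correlations:
Con (methods 1·2): 0.34 vs {0.20, 0.13} → pass.
Con (methods 1·3): 0.50 vs {0.18, 0.22} → pass.
Con (methods 2·3): 0.36 vs {0.21, 0.25} → pass.
IM (methods 1·2): 0.30 vs {0.13, 0.20} → pass.
IM (methods 1·3): 0.32 vs {0.22, 0.18} → pass.
IM (methods 2·3): 0.34 vs {0.25, 0.21} → pass.
0 of 6 fail.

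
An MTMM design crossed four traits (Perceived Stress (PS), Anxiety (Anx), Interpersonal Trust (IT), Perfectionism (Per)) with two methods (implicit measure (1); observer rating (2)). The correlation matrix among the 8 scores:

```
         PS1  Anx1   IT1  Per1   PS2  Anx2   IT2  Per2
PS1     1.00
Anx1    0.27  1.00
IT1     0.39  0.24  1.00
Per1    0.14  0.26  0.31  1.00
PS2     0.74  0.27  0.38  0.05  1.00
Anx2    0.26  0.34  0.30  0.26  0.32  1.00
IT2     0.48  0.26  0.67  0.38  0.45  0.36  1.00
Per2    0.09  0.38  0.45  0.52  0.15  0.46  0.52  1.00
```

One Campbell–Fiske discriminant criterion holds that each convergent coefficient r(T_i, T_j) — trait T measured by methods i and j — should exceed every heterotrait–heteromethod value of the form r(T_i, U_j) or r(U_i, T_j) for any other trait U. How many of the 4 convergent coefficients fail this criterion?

1

Convergent coefficients and their comparison sets:
PS (methods 1·2): 0.74 vs {0.26, 0.27, 0.48, 0.38, 0.09, 0.05} → pass.
Anx (methods 1·2): 0.34 vs {0.27, 0.26, 0.26, 0.30, 0.38, 0.26} → fail.
IT (methods 1·2): 0.67 vs {0.38, 0.48, 0.30, 0.26, 0.45, 0.38} → pass.
Per (methods 1·2): 0.52 vs {0.05, 0.09, 0.26, 0.38, 0.38, 0.45} → pass.
1 of 4 fail.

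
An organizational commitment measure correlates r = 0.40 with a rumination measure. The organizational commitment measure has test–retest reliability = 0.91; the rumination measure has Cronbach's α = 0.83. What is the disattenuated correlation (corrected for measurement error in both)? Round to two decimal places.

0.46

r_true = r_obs / √(r_xx · r_yy) = 0.40 / √(0.91 × 0.83) = 0.40 / √0.7553 = 0.40 / 0.8691 ≈ 0.46.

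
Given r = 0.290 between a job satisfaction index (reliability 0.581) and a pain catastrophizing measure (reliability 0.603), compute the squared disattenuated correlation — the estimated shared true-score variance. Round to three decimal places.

0.240

Disattenuated r = 0.290 / √(0.581 × 0.603) = 0.290 / 0.5919 = 0.4899.
Shared true-score variance = 0.4899² = 0.2400 ≈ 0.240.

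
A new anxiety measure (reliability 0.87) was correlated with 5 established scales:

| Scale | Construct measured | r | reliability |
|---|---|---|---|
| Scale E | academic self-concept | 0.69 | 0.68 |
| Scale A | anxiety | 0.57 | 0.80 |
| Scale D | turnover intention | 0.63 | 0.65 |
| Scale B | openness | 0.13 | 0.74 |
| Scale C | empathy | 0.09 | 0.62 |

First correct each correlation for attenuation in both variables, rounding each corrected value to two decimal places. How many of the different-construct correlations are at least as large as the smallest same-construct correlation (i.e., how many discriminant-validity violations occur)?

Disattenuated r (r / √(r_scale · r_new)):
  Scale E (disc): 0.69 / √(0.68·0.87) = 0.90
  Scale A (conv): 0.57 / √(0.80·0.87) = 0.68
  Scale D (disc): 0.63 / √(0.65·0.87) = 0.84
  Scale B (disc): 0.13 / √(0.74·0.87) = 0.16
  Scale C (disc): 0.09 / √(0.62·0.87) = 0.12
Smallest convergent = 0.68. Discriminant values: 0.90, 0.84, 0.16, 0.12; count ≥ 0.68 → 2.

2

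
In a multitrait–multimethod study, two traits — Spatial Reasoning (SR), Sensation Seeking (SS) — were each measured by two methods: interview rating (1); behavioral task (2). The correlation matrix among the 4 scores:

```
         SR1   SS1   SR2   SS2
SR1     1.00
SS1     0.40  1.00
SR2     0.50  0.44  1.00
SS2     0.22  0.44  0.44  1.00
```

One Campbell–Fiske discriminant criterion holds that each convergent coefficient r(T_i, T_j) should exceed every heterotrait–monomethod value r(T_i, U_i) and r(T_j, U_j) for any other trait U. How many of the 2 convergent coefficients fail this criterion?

Checking each validity diagonal entry against its comparison values:
SR (methods 1·2): 0.50 vs {0.40, 0.44} → pass.
SS (methods 1·2): 0.44 vs {0.40, 0.44} → fail.
1 of 2 fail.

1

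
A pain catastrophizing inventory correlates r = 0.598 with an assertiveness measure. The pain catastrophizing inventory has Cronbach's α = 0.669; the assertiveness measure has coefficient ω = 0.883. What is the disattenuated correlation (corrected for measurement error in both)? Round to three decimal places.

0.778

r_true = r_obs / √(r_xx · r_yy) = 0.598 / √(0.669 × 0.883) = 0.598 / √0.590727 = 0.598 / 0.7686 ≈ 0.778.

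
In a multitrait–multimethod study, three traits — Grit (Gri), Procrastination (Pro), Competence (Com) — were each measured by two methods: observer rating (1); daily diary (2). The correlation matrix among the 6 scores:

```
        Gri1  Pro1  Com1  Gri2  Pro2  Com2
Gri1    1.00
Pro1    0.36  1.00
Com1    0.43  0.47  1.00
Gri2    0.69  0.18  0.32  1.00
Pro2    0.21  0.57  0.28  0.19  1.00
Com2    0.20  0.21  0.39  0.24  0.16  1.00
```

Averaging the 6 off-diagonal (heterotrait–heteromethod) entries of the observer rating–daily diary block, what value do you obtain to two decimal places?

HTHM values (method 1 × method 2): 0.21, 0.20, 0.18, 0.21, 0.32, 0.28; mean = 1.40/6 = 0.23.

0.23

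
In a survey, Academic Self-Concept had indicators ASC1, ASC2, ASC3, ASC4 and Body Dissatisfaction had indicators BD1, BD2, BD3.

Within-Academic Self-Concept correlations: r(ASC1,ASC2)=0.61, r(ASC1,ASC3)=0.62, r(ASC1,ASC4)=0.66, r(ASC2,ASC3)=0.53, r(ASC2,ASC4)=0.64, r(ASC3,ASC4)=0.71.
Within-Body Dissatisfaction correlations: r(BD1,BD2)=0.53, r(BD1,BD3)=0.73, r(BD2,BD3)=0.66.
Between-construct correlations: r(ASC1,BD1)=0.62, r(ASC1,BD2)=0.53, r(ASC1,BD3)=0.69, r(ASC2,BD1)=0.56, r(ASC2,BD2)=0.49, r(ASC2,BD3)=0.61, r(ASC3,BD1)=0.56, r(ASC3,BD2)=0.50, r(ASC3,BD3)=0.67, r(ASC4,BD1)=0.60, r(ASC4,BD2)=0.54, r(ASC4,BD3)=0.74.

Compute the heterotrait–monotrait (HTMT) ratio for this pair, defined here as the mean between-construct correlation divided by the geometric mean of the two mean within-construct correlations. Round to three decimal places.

Mean between = 7.11/12 = 0.5925.
Mean within-ASC = 3.77/6 = 0.6283; mean within-BD = 1.92/3 = 0.6400.
Geometric mean = √(0.6283 × 0.6400) = 0.6341.
HTMT = 0.5925 / 0.6341 = 0.934.

0.934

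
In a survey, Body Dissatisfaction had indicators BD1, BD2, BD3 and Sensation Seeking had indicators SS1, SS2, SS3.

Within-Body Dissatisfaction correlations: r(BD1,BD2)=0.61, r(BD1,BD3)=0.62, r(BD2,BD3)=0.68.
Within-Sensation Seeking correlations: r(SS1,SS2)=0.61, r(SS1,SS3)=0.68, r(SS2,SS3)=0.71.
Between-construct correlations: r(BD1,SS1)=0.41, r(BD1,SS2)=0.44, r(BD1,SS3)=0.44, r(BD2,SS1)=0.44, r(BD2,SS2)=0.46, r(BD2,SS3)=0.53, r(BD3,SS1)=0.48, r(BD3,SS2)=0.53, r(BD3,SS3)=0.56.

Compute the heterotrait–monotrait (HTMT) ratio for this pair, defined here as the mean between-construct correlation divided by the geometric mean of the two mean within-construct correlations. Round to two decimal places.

Mean heterotrait r = 4.29/9 = 0.4767.
Mean within-BD = 1.91/3 = 0.6367; mean within-SS = 2.00/3 = 0.6667.
Geometric mean = √(0.6367 × 0.6667) = 0.6515.
HTMT = 0.4767 / 0.6515 = 0.73.

0.73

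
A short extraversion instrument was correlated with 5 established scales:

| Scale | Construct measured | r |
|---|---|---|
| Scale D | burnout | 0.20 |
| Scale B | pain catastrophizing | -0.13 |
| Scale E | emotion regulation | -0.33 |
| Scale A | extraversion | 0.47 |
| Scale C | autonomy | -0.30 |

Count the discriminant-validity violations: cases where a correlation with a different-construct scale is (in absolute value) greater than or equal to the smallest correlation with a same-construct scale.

0

Convergent (same construct = extraversion): Scale A.
Smallest convergent = 0.47. Discriminant |r|: 0.20, 0.13, 0.33, 0.30; count ≥ 0.47 → 0.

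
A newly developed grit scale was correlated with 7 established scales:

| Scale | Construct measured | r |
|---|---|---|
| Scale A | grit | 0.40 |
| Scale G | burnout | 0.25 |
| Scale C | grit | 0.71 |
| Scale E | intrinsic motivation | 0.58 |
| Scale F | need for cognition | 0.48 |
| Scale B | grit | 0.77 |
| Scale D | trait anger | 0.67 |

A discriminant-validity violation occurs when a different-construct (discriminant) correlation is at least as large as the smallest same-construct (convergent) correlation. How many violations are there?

Convergent (same construct = grit): Scale A, Scale C, Scale B.
Smallest convergent = 0.40. Discriminant values: 0.25, 0.58, 0.48, 0.67; count ≥ 0.40 → 3.

3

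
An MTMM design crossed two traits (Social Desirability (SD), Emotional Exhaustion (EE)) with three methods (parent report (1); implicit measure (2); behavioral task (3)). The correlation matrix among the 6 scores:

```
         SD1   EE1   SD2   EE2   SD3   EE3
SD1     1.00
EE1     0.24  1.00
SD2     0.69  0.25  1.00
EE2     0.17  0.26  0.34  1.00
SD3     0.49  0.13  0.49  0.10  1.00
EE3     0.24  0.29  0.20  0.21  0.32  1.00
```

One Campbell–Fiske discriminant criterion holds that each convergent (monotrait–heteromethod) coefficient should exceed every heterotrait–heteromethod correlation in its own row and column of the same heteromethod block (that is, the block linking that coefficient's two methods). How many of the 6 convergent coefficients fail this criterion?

Convergent coefficients and their comparison sets:
SD (methods 1·2): 0.69 vs {0.17, 0.25} → pass.
SD (methods 1·3): 0.49 vs {0.24, 0.13} → pass.
SD (methods 2·3): 0.49 vs {0.20, 0.10} → pass.
EE (methods 1·2): 0.26 vs {0.25, 0.17} → pass.
EE (methods 1·3): 0.29 vs {0.13, 0.24} → pass.
EE (methods 2·3): 0.21 vs {0.10, 0.20} → pass.
0 of 6 fail.

0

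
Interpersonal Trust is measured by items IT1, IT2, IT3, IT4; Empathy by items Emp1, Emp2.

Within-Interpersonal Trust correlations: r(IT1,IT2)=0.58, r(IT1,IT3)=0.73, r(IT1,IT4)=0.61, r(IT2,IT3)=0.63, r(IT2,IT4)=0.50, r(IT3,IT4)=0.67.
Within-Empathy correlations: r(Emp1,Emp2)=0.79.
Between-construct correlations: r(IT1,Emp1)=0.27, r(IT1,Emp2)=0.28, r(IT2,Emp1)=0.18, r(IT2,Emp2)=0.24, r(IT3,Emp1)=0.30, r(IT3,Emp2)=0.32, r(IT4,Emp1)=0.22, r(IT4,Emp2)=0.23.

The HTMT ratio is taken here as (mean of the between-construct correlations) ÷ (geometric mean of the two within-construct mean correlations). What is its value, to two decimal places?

0.36

Mean heterotrait r = 2.04/8 = 0.2550.
Mean within-IT = 3.72/6 = 0.6200; mean within-Emp = 0.79/1 = 0.7900.
Geometric mean = √(0.6200 × 0.7900) = 0.6999.
HTMT = 0.2550 / 0.6999 = 0.36.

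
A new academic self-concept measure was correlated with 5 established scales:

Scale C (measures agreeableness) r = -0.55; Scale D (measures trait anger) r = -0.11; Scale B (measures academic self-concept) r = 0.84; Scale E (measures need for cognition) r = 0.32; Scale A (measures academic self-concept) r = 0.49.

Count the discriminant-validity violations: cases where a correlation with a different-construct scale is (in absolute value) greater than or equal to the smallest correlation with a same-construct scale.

Convergent (same construct = academic self-concept): Scale B, Scale A.
Smallest convergent = 0.49. Discriminant |r|: 0.55, 0.11, 0.32; count ≥ 0.49 → 1.

1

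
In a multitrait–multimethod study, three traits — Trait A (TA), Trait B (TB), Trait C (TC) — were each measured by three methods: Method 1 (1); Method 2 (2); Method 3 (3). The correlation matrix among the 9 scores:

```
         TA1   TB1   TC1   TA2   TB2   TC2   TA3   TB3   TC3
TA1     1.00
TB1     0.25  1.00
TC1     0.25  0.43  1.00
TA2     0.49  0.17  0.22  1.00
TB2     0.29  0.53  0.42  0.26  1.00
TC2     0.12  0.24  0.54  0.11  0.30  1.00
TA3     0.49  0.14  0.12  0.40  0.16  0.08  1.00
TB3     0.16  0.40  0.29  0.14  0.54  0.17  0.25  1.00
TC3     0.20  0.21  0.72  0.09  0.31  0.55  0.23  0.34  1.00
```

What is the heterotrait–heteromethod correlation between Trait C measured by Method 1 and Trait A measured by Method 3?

0.12

Different traits and methods: r(TC1, TA3) = 0.12.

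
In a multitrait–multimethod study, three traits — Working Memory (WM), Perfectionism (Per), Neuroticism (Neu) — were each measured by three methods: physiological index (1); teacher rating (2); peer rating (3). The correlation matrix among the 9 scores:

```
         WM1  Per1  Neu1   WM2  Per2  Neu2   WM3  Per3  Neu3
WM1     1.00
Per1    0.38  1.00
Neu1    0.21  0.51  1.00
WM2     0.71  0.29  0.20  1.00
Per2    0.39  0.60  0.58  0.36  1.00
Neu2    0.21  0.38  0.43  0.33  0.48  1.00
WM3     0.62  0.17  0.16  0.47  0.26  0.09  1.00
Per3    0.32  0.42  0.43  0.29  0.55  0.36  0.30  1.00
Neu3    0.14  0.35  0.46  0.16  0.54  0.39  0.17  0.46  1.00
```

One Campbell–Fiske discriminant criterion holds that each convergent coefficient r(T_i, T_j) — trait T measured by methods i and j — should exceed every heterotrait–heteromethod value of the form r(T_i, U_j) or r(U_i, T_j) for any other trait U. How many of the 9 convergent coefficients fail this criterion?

Checking each validity diagonal entry against its comparison values:
WM (methods 1·2): 0.71 vs {0.39, 0.29, 0.21, 0.20} → pass.
WM (methods 1·3): 0.62 vs {0.32, 0.17, 0.14, 0.16} → pass.
WM (methods 2·3): 0.47 vs {0.29, 0.26, 0.16, 0.09} → pass.
Per (methods 1·2): 0.60 vs {0.29, 0.39, 0.38, 0.58} → pass.
Per (methods 1·3): 0.42 vs {0.17, 0.32, 0.35, 0.43} → fail.
Per (methods 2·3): 0.55 vs {0.26, 0.29, 0.54, 0.36} → pass.
Neu (methods 1·2): 0.43 vs {0.20, 0.21, 0.58, 0.38} → fail.
Neu (methods 1·3): 0.46 vs {0.16, 0.14, 0.43, 0.35} → pass.
Neu (methods 2·3): 0.39 vs {0.09, 0.16, 0.36, 0.54} → fail.
3 of 9 fail.

3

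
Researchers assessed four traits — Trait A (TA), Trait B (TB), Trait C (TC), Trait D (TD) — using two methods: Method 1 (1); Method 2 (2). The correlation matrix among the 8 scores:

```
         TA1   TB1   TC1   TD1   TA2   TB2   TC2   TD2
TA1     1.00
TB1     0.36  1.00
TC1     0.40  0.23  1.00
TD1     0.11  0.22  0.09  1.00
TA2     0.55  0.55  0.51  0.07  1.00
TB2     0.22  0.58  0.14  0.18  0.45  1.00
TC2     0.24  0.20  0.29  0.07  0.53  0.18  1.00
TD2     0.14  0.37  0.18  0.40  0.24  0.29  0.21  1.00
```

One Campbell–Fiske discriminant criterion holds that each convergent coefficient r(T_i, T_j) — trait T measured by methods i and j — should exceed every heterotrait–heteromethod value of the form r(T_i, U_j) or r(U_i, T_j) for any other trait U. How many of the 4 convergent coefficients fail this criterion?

2

Convergent coefficients and their comparison sets:
TA (methods 1·2): 0.55 vs {0.22, 0.55, 0.24, 0.51, 0.14, 0.07} → fail.
TB (methods 1·2): 0.58 vs {0.55, 0.22, 0.20, 0.14, 0.37, 0.18} → pass.
TC (methods 1·2): 0.29 vs {0.51, 0.24, 0.14, 0.20, 0.18, 0.07} → fail.
TD (methods 1·2): 0.40 vs {0.07, 0.14, 0.18, 0.37, 0.07, 0.18} → pass.
2 of 4 fail.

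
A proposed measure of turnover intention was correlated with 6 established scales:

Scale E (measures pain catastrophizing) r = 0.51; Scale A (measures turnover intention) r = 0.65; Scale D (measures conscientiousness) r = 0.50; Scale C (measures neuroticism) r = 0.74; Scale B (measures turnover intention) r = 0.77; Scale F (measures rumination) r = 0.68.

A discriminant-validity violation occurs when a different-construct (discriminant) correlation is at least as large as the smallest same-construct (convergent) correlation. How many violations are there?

2

Convergent (same construct = turnover intention): Scale A, Scale B.
Smallest convergent = 0.65. Discriminant values: 0.51, 0.50, 0.74, 0.68; count ≥ 0.65 → 2.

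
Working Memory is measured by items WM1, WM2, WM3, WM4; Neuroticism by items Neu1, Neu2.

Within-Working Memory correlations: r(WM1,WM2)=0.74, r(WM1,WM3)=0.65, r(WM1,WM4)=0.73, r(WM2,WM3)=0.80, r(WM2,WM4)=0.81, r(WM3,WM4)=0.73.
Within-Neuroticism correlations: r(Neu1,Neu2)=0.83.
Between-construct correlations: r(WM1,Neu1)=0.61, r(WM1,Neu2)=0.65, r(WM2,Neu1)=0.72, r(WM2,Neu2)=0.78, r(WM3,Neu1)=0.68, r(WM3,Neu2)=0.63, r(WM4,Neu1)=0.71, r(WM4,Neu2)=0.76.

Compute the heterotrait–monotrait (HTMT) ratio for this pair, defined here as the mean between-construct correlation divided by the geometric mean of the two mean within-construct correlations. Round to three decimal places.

0.882

Mean between = 5.54/8 = 0.6925.
Mean within-WM = 4.46/6 = 0.7433; mean within-Neu = 0.83/1 = 0.8300.
Geometric mean = √(0.7433 × 0.8300) = 0.7855.
HTMT = 0.6925 / 0.7855 = 0.882.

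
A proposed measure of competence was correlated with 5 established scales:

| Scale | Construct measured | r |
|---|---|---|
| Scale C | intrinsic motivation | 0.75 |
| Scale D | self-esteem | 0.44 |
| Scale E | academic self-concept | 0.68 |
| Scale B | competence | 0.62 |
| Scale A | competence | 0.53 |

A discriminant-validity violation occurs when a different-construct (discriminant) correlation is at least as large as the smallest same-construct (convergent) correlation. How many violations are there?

Convergent (same construct = competence): Scale B, Scale A.
Smallest convergent = 0.53. Discriminant values: 0.75, 0.44, 0.68; count ≥ 0.53 → 2.

2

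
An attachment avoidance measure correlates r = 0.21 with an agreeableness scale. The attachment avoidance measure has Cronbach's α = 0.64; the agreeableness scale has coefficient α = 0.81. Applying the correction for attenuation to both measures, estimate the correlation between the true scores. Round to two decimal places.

r_true = r_obs / √(r_xx · r_yy) = 0.21 / √(0.64 × 0.81) = 0.21 / √0.5184 = 0.21 / 0.7200 ≈ 0.29.

0.29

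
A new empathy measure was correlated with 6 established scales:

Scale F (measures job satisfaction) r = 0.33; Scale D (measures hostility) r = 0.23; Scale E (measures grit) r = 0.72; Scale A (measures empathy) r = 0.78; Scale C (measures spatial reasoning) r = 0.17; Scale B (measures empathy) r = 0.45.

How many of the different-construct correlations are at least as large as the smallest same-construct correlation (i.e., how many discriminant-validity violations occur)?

Convergent (same construct = empathy): Scale A, Scale B.
Smallest convergent = 0.45. Discriminant values: 0.33, 0.23, 0.72, 0.17; count ≥ 0.45 → 1.

1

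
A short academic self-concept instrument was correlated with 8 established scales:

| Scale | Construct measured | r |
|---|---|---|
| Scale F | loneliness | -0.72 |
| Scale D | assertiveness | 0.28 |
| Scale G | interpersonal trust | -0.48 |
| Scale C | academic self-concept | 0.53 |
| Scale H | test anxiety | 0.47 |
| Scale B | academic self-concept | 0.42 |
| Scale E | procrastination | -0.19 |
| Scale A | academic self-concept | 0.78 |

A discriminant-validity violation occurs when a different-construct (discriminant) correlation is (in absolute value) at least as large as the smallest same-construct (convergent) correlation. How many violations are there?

3

Convergent (same construct = academic self-concept): Scale C, Scale B, Scale A.
Smallest convergent = 0.42. Discriminant |r|: 0.72, 0.28, 0.48, 0.47, 0.19; count ≥ 0.42 → 3.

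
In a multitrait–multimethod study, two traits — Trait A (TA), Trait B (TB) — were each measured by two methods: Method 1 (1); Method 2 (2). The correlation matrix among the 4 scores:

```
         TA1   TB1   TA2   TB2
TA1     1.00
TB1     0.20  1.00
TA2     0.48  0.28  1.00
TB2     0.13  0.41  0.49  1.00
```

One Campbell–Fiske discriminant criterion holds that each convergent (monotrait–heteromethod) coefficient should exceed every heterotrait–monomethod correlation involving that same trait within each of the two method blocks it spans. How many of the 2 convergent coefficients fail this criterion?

Convergent coefficients and their comparison sets:
TA (methods 1·2): 0.48 vs {0.20, 0.49} → fail.
TB (methods 1·2): 0.41 vs {0.20, 0.49} → fail.
2 of 2 fail.

2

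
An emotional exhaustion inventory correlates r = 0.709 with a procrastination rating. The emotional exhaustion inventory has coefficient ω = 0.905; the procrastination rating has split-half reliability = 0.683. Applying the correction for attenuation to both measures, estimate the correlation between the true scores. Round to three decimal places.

r_true = r_obs / √(r_xx · r_yy) = 0.709 / √(0.905 × 0.683) = 0.709 / √0.618115 = 0.709 / 0.7862 ≈ 0.902.

0.902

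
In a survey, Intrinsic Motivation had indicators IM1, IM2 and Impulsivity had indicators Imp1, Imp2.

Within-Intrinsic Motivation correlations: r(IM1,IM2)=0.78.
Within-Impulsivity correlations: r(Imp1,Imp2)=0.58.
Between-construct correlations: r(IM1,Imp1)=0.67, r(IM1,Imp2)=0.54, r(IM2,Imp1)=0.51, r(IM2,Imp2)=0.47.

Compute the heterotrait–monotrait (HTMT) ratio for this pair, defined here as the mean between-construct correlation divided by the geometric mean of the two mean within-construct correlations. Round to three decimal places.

Mean between = 2.19/4 = 0.5475.
Mean within-IM = 0.78/1 = 0.7800; mean within-Imp = 0.58/1 = 0.5800.
Geometric mean = √(0.7800 × 0.5800) = 0.6726.
HTMT = 0.5475 / 0.6726 = 0.814.

0.814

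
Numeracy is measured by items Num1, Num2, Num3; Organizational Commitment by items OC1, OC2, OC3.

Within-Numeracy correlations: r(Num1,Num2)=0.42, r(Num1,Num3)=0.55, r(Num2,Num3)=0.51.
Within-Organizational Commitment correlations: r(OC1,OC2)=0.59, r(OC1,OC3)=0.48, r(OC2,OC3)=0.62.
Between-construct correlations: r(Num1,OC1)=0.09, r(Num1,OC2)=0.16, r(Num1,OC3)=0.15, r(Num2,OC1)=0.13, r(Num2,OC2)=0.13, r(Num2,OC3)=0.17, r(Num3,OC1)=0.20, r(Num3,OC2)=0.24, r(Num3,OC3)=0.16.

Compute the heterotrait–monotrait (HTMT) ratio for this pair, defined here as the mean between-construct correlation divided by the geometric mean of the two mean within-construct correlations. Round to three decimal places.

Mean between = 1.43/9 = 0.1589.
Mean within-Num = 1.48/3 = 0.4933; mean within-OC = 1.69/3 = 0.5633.
Geometric mean = √(0.4933 × 0.5633) = 0.5271.
HTMT = 0.1589 / 0.5271 = 0.301.

0.301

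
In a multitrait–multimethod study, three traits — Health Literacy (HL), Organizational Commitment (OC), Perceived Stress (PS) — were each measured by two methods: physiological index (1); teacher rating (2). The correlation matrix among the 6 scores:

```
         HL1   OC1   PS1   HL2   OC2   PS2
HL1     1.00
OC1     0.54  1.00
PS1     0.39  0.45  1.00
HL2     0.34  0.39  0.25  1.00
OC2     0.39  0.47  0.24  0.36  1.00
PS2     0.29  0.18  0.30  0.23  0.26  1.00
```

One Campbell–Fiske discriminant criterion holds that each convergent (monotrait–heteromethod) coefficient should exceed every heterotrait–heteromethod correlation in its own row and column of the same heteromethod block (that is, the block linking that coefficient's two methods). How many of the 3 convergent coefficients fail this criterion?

1

Convergent coefficients and their comparison sets:
HL (methods 1·2): 0.34 vs {0.39, 0.39, 0.29, 0.25} → fail.
OC (methods 1·2): 0.47 vs {0.39, 0.39, 0.18, 0.24} → pass.
PS (methods 1·2): 0.30 vs {0.25, 0.29, 0.24, 0.18} → pass.
1 of 3 fail.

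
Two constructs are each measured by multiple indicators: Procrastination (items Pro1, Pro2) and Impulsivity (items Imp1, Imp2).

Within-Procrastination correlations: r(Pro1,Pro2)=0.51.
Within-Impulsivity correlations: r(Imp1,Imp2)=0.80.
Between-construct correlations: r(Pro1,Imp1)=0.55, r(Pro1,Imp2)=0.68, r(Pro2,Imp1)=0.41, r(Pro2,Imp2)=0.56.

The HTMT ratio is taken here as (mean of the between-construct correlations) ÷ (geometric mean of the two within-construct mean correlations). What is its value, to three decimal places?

Between-construct mean = 2.20/4 = 0.5500.
Mean within-Pro = 0.51/1 = 0.5100; mean within-Imp = 0.80/1 = 0.8000.
Geometric mean = √(0.5100 × 0.8000) = 0.6387.
HTMT = 0.5500 / 0.6387 = 0.861.

0.861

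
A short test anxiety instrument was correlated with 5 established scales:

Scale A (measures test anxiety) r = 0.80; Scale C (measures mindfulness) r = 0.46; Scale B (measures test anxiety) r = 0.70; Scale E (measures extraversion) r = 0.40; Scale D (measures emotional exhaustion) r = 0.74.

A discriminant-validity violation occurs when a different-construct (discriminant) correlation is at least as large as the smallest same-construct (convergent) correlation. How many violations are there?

1

Convergent (same construct = test anxiety): Scale A, Scale B.
Smallest convergent = 0.70. Discriminant values: 0.46, 0.40, 0.74; count ≥ 0.70 → 1.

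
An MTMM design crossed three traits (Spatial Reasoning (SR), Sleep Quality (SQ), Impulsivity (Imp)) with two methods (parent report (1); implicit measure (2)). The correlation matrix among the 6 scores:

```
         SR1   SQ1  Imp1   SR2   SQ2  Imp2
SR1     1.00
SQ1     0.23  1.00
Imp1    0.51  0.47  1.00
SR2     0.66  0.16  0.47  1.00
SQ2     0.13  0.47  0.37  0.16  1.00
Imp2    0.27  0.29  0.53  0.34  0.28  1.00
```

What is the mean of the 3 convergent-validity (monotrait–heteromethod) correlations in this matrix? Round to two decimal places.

Convergent values: 0.66, 0.47, 0.53; mean = 1.66/3 = 0.55.

0.55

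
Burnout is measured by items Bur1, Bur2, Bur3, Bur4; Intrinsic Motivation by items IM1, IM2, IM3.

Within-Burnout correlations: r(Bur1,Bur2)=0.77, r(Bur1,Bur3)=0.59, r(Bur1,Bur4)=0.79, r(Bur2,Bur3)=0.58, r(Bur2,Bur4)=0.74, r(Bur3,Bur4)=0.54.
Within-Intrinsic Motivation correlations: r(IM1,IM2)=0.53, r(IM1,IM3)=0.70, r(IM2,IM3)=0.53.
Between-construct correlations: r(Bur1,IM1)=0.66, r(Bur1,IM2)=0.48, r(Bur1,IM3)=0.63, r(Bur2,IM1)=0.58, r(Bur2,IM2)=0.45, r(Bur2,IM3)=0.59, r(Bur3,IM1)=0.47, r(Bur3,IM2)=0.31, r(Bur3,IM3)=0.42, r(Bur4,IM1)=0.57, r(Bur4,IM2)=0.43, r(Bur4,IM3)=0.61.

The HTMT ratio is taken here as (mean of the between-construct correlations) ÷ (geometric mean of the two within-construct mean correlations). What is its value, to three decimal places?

Mean between = 6.20/12 = 0.5167.
Mean within-Bur = 4.01/6 = 0.6683; mean within-IM = 1.76/3 = 0.5867.
Geometric mean = √(0.6683 × 0.5867) = 0.6262.
HTMT = 0.5167 / 0.6262 = 0.825.

0.825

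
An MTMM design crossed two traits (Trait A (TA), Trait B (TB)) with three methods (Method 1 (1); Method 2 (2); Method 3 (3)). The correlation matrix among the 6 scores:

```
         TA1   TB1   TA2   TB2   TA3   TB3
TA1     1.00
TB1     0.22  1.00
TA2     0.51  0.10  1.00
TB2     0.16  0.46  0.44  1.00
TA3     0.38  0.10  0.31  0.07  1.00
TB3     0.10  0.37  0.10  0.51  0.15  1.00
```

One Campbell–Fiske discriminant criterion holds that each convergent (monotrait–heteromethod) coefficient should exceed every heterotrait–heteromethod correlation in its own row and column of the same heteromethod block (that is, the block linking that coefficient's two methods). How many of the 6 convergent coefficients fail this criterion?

Each convergent coefficient versus the relevant comparison correlations:
TA (methods 1·2): 0.51 vs {0.16, 0.10} → pass.
TA (methods 1·3): 0.38 vs {0.10, 0.10} → pass.
TA (methods 2·3): 0.31 vs {0.10, 0.07} → pass.
TB (methods 1·2): 0.46 vs {0.10, 0.16} → pass.
TB (methods 1·3): 0.37 vs {0.10, 0.10} → pass.
TB (methods 2·3): 0.51 vs {0.07, 0.10} → pass.
0 of 6 fail.

0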